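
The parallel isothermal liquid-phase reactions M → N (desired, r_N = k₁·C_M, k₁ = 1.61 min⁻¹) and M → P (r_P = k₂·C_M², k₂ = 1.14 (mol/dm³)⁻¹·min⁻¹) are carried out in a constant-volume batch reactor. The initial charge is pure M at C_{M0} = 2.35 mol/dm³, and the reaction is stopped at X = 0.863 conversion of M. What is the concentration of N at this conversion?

C_M = C_{M0}(1−X) = 0.3220 mol/dm³.
Along a PFR/batch, dC_N/dC_M = −r_N/(r_N+r_P) = −k₁/(k₁+k₂·C_M).
Integrating from C_{M0} to C_M: C_N = (1.61/1.14)·ln[(1.61+1.14·2.35)/(1.61+1.14·0.322)] = 1.412·ln(4.289/1.977) = 1.094 mol/dm³.

1.09 mol/dm³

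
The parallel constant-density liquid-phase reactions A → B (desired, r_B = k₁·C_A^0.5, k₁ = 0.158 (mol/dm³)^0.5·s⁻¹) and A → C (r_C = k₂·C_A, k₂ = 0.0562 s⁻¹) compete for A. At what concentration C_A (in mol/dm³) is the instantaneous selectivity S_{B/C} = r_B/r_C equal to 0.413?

S_{B/C} = (k₁/k₂)·C_A^-0.5 ⇒ C_A = (S·k₂/k₁)^(-2).
= (0.413×0.0562/0.158)^(-2) = (0.1469)^(-2) = 46.3 mol/dm³.

46.3 mol/dm³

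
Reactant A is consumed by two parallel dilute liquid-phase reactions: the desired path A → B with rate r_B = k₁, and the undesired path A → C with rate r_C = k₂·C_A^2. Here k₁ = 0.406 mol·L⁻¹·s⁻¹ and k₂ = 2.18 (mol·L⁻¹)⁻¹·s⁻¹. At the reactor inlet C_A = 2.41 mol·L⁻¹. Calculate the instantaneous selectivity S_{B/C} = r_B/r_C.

0.0321

S_{B/C} = r_B/r_C = (k₁)/(k₂·C_A^2) = (k₁/k₂)·C_A^-2.
= (0.406) / (2.18×2.410^2) = 0.4060/12.66 = 0.0321.
The undesired path is higher order in A, so low C_A (CSTR or dilute feed) favours B.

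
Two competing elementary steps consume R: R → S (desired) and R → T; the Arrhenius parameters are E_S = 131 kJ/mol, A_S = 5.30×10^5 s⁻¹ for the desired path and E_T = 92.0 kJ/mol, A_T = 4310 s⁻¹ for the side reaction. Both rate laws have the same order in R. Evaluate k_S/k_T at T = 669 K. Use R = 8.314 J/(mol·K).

k_S/k_T = (A_S/A_T)·exp[−(E_S−E_T)/(RT)] = (A_S/A_T)·exp[(E_T−E_S)/(RT)].
(E_T−E_S)/(RT) = (92.0−131)×10³/(8.314×669) = -39000/5562 = -7.012.
k_S/k_T = (5.30×10^5/4310)·exp(-7.012) = 123.0 × 9.012×10^-4 = 0.111.
Since E_S > E_T, raising the temperature improves selectivity toward S.

0.111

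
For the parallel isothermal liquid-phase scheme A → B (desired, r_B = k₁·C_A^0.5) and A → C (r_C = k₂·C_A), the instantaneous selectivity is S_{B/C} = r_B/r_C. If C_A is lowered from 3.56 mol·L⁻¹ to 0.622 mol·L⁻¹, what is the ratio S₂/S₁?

S_{B/C} = (k₁/k₂)·C_A^-0.5, so S₂/S₁ = (C_{A,2}/C_{A,1})^-0.5.
= (0.622/3.56)^(-0.5) = (0.1747)^(-0.5) = 2.39.

2.39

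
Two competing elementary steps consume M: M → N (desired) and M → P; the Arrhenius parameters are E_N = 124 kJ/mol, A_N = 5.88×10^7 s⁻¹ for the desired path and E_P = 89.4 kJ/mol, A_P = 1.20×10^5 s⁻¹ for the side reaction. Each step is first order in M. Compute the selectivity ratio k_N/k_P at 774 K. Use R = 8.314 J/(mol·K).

2.27

Since both paths have the same order in M, the concentration cancels and S_{N/P} = k_N/k_P = (A_N/A_P)·exp[(E_P−E_N)/(RT)].
(E_P−E_N)/(RT) = (89.4−124)×10³/(8.314×774) = -34600/6435 = -5.377.
k_N/k_P = (5.88×10^7/1.20×10^5)·exp(-5.377) = 490.0 × 0.004623 = 2.27.
Since E_N > E_P, raising the temperature improves selectivity toward N.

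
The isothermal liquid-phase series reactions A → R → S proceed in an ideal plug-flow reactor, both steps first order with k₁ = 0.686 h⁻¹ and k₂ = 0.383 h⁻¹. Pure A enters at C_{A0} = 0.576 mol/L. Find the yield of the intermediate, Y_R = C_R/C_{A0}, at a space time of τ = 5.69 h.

0.210

Solving the coupled first-order balances gives C_R(τ) = [k₁/(k₂−k₁)]·C_{A0}·(e^(−k₁τ) − e^(−k₂τ)).
e^(−k₁τ) = e^(−0.686×5.69) = e^(−3.903) = 0.02017; e^(−k₂τ) = e^(−2.179) = 0.1131.
C_R = 0.686×0.576/(0.383−0.686) × (0.02017−0.1131) = (-1.304)×(-0.09295) = 0.1212 mol/L.
Y_R = C_R/C_{A0} = 0.1212/0.576 = 0.210.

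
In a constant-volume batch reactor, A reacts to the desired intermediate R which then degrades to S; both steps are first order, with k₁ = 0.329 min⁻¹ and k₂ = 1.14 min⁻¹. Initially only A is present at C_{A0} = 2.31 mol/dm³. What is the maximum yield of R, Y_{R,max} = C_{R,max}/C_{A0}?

0.174

Evaluating C_R at t_opt = ln(k₂/k₁)/(k₂−k₁) gives C_{R,max}/C_{A0} = (k₁/k₂)^[k₂/(k₂−k₁)].
= (0.329/1.14)^(1.14/(1.14−0.329)) = (0.2886)^(1.406) = 0.1743.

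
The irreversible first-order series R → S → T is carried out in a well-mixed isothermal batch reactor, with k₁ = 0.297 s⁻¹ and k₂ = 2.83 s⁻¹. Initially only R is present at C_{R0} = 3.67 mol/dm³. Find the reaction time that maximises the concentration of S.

Setting dC_S/dt = 0 gives t_opt = ln(k₂/k₁)/(k₂−k₁).
= ln(2.83/0.297)/(2.83−0.297) = ln(9.529)/2.533 = 2.254/2.533 = 0.890 s.

0.890 s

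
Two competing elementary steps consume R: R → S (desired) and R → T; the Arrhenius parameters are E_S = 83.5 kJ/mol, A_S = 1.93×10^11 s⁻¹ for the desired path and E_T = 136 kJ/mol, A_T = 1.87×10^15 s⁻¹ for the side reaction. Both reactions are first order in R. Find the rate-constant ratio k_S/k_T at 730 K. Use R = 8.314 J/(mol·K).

0.589

k_S/k_T = (A_S/A_T)·exp[−(E_S−E_T)/(RT)] = (A_S/A_T)·exp[(E_T−E_S)/(RT)].
(E_T−E_S)/(RT) = (136−83.5)×10³/(8.314×730) = 52500/6069 = 8.650.
k_S/k_T = (1.93×10^11/1.87×10^15)·exp(8.650) = 1.032×10^-4 × 5711 = 0.589.
Since E_S < E_T, lowering the temperature improves selectivity toward S.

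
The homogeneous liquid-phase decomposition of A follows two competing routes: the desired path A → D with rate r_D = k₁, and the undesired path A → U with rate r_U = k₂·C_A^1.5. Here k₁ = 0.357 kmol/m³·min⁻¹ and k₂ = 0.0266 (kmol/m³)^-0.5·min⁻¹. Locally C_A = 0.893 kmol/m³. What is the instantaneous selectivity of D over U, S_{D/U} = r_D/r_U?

S_{D/U} = r_D/r_U = (k₁)/(k₂·C_A^1.5) = (k₁/k₂)·C_A^-1.5.
= (0.357) / (0.0266×0.8930^1.5) = 0.3570/0.02245 = 15.9.
The undesired path is higher order in A, so low C_A (CSTR or dilute feed) favours D.

15.9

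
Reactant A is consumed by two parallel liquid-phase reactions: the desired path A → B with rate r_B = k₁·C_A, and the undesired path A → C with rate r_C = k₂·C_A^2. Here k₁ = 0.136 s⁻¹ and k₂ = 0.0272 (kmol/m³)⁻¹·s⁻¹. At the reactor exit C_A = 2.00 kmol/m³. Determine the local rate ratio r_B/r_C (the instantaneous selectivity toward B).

2.50

S_{B/C} = r_B/r_C = (k₁·C_A)/(k₂·C_A^2) = (k₁/k₂)·C_A⁻¹.
= (0.136×2.000) / (0.0272×2.000^2) = 0.2720/0.1088 = 2.50.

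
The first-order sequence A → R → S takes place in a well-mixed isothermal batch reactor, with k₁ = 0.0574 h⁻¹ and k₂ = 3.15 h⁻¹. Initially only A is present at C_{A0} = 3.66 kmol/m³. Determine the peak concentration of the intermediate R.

Evaluating C_R at t_opt = ln(k₂/k₁)/(k₂−k₁) gives C_{R,max}/C_{A0} = (k₁/k₂)^[k₂/(k₂−k₁)].
= (0.0574/3.15)^(3.15/(3.15−0.0574)) = (0.01822)^(1.019) = 0.01692.
C_{R,max} = 0.01692×3.66 = 0.0619 kmol/m³.

0.0619 kmol/m³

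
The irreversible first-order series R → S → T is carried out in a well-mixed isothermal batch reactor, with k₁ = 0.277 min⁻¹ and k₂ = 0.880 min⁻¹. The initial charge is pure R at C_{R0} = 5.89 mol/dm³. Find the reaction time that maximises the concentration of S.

The intermediate peaks when r₁ = r₂, i.e. k₁e^(−k₁t) = k₂e^(−k₂t), giving t_opt = ln(k₂/k₁)/(k₂−k₁).
= ln(0.880/0.277)/(0.880−0.277) = ln(3.177)/0.6030 = 1.156/0.6030 = 1.92 min.

1.92 min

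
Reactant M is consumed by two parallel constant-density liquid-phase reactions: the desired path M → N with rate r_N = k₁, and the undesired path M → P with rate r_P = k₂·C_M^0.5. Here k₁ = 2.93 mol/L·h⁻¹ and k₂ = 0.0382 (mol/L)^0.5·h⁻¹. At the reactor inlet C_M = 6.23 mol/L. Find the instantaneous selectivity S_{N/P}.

30.7

S_{N/P} = r_N/r_P = (k₁)/(k₂·C_M^0.5) = (k₁/k₂)·C_M^-0.5.
= (2.93) / (0.0382×6.230^0.5) = 2.930/0.09535 = 30.7.
The undesired path is higher order in M, so low C_M (CSTR or dilute feed) favours N.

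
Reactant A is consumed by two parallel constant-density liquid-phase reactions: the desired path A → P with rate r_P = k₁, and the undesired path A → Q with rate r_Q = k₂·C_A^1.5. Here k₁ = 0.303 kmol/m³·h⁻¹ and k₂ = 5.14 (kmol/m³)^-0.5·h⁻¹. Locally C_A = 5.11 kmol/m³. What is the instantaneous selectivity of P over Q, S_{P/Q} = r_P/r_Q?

0.00510

S_{P/Q} = r_P/r_Q = (k₁)/(k₂·C_A^1.5) = (k₁/k₂)·C_A^-1.5.
= (0.303) / (5.14×5.110^1.5) = 0.3030/59.37 = 0.00510.
The undesired path is higher order in A, so low C_A (CSTR or dilute feed) favours P.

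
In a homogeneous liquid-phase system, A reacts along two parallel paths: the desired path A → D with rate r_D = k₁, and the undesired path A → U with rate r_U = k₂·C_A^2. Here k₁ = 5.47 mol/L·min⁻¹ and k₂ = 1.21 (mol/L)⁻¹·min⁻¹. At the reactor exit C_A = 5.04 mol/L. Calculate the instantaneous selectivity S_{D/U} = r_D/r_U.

S_{D/U} = r_D/r_U = (k₁)/(k₂·C_A^2) = (k₁/k₂)·C_A^-2.
= (5.47) / (1.21×5.040^2) = 5.470/30.74 = 0.178.

0.178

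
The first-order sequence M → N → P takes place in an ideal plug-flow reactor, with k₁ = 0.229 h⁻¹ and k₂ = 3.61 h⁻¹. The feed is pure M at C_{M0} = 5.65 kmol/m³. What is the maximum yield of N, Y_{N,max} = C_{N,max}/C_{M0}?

Evaluating C_N at τ_opt = ln(k₂/k₁)/(k₂−k₁) gives C_{N,max}/C_{M0} = (k₁/k₂)^[k₂/(k₂−k₁)].
= (0.229/3.61)^(3.61/(3.61−0.229)) = (0.06343)^(1.068) = 0.05263.

0.0526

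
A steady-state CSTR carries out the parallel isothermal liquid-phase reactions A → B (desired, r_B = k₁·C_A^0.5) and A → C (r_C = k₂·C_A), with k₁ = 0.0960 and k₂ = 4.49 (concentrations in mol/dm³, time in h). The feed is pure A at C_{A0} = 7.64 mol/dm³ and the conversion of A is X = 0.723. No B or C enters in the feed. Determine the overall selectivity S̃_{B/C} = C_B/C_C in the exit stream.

0.0147

Exit C_A = C_{A0}(1−X) = 7.64×0.277 = 2.116 mol/dm³.
A CSTR operates uniformly at the exit composition, giving r_B = 0.1397 and r_C = 9.502 (each k·C_A^n at C_A = 2.116).
Overall selectivity = C_B/C_C = r_Bτ/(r_Cτ) = r_B/r_C = 0.0147.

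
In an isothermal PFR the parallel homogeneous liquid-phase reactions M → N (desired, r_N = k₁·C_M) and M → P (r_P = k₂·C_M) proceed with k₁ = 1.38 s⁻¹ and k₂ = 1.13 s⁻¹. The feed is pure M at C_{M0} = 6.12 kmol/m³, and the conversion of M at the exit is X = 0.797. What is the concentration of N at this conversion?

2.68 kmol/m³

C_M = C_{M0}(1−X) = 1.242 kmol/m³.
Both paths are first order in M, so the instantaneous fraction to N is constant: dC_N/d(−C_M) = k₁/(k₁+k₂) = 0.5498.
C_N = 0.5498·(C_{M0}−C_M) = 0.5498×4.878 = 2.68 kmol/m³.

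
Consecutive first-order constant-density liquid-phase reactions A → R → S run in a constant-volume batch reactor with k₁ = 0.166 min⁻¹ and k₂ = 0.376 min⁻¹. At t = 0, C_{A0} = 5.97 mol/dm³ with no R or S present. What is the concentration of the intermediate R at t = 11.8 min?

0.610 mol/dm³

The intermediate concentration in a first-order A→B→C sequence is C_R = k₁C_{A0}(e^(−k₁t) − e^(−k₂t))/(k₂−k₁).
e^(−k₁t) = e^(−0.166×11.8) = e^(−1.959) = 0.1410; e^(−k₂t) = e^(−4.437) = 0.01183.
C_R = 0.166×5.97/(0.376−0.166) × (0.1410−0.01183) = 4.719×0.1292 = 0.6097 mol/dm³.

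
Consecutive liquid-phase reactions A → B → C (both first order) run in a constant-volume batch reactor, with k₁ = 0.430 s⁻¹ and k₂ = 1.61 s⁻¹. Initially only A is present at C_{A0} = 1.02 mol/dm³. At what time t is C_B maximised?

1.12 s

The intermediate peaks when r₁ = r₂, i.e. k₁e^(−k₁t) = k₂e^(−k₂t), giving t_opt = ln(k₂/k₁)/(k₂−k₁).
= ln(1.61/0.430)/(1.61−0.430) = ln(3.744)/1.180 = 1.320/1.180 = 1.12 s.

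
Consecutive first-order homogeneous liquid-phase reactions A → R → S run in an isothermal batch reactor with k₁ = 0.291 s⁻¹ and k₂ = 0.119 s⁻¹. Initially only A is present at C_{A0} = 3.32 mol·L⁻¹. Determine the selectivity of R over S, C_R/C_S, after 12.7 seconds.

Solving the coupled first-order balances gives C_R(t) = [k₁/(k₂−k₁)]·C_{A0}·(e^(−k₁t) − e^(−k₂t)).
e^(−k₁t) = e^(−0.291×12.7) = e^(−3.696) = 0.02483; e^(−k₂t) = e^(−1.511) = 0.2206.
C_R = 0.291×3.32/(0.119−0.291) × (0.02483−0.2206) = (-5.617)×(-0.1958) = 1.100 mol·L⁻¹.
C_A = C_{A0}e^(−k₁t) = 0.08244 mol·L⁻¹, so C_S = C_{A0}−C_A−C_R = 2.138 mol·L⁻¹; C_R/C_S = 0.514.

0.514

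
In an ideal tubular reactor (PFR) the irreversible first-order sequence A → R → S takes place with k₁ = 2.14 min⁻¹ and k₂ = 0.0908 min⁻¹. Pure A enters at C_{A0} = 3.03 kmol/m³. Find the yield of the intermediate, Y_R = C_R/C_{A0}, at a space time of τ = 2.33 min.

0.838

Solving the coupled first-order balances gives C_R(τ) = [k₁/(k₂−k₁)]·C_{A0}·(e^(−k₁τ) − e^(−k₂τ)).
e^(−k₁τ) = e^(−2.14×2.33) = e^(−4.986) = 0.006832; e^(−k₂τ) = e^(−0.2116) = 0.8093.
C_R = 2.14×3.03/(0.0908−2.14) × (0.006832−0.8093) = (-3.164)×(-0.8025) = 2.539 kmol/m³.
Y_R = C_R/C_{A0} = 2.539/3.03 = 0.838.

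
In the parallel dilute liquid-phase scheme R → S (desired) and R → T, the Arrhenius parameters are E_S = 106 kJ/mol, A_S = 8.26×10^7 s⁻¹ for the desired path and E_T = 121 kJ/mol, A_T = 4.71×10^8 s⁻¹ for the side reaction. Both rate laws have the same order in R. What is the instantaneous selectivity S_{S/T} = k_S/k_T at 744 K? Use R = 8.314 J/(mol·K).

1.98

Since both paths have the same order in R, the concentration cancels and S_{S/T} = k_S/k_T = (A_S/A_T)·exp[(E_T−E_S)/(RT)].
(E_T−E_S)/(RT) = (121−106)×10³/(8.314×744) = 15000/6186 = 2.425.
k_S/k_T = (8.26×10^7/4.71×10^8)·exp(2.425) = 0.1754 × 11.30 = 1.98.
Since E_S < E_T, lowering the temperature improves selectivity toward S.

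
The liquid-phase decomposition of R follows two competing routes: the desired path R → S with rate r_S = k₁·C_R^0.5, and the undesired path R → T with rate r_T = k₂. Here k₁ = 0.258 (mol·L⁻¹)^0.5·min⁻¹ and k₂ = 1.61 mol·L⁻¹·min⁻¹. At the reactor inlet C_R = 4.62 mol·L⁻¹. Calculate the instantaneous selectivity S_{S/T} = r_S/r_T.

0.344

S_{S/T} = r_S/r_T = (k₁·C_R^0.5)/(k₂) = (k₁/k₂)·C_R^0.5.
= (0.258×4.620^0.5) / (1.61) = 0.5545/1.610 = 0.344.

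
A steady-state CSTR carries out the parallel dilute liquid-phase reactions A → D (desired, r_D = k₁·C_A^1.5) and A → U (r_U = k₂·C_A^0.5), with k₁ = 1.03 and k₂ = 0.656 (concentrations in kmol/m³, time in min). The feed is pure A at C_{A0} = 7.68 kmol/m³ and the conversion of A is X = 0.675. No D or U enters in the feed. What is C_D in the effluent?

4.13 kmol/m³

Exit C_A = C_{A0}(1−X) = 7.68×0.325 = 2.496 kmol/m³.
In a CSTR the entire volume is at exit conditions, so r_D = 1.03×2.496^1.5 = 4.062 and r_U = 0.656×2.496^0.5 = 1.036.
Fraction of consumed A going to D: r_D/(r_D+r_U) = 0.7967.
C_D = 0.7967·C_{A0}·X = 0.7967×7.68×0.675 = 4.13 kmol/m³.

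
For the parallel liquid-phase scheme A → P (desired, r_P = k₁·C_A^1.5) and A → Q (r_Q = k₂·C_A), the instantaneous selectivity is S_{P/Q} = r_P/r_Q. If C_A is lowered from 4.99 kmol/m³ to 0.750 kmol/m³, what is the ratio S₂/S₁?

0.388

S_{P/Q} = (k₁/k₂)·C_A^0.5, so S₂/S₁ = (C_{A,2}/C_{A,1})^0.5.
= (0.750/4.99)^0.5 = (0.1503)^0.5 = 0.388.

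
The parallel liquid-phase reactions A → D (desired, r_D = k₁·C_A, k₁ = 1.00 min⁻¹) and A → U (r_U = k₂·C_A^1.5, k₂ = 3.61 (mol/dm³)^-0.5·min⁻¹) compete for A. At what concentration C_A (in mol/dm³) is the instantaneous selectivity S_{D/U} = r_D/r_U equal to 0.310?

S_{D/U} = (k₁/k₂)·C_A^-0.5 ⇒ C_A = (S·k₂/k₁)^(-2).
= (0.310×3.61/1.00)^(-2) = (1.119)^(-2) = 0.798 mol/dm³.

0.798 mol/dm³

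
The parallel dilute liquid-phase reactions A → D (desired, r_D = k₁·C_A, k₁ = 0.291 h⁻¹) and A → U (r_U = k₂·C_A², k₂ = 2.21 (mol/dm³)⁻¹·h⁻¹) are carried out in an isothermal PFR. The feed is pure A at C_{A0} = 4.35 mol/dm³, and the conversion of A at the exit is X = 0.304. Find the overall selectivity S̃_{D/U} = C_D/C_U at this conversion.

0.0361

C_A = C_{A0}(1−X) = 3.028 mol/dm³.
Along a PFR/batch, dC_D/dC_A = −r_D/(r_D+r_U) = −k₁/(k₁+k₂·C_A).
Integrating from C_{A0} to C_A: C_D = (0.291/2.21)·ln[(0.291+2.21·4.35)/(0.291+2.21·3.03)] = 0.1317·ln(9.904/6.982) = 0.04604 mol/dm³.
C_U = (C_{A0}−C_A)−C_D = 1.276 mol/dm³; S̃_{D/U} = 0.04604/1.276 = 0.0361.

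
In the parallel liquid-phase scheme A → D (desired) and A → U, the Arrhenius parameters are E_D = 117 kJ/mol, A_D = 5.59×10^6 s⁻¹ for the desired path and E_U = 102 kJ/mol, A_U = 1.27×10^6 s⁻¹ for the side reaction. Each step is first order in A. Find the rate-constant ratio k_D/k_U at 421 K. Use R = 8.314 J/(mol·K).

0.0606

Since both paths have the same order in A, the concentration cancels and S_{D/U} = k_D/k_U = (A_D/A_U)·exp[(E_U−E_D)/(RT)].
(E_U−E_D)/(RT) = (102−117)×10³/(8.314×421) = -15000/3500 = -4.285.
k_D/k_U = (5.59×10^6/1.27×10^6)·exp(-4.285) = 4.402 × 0.01377 = 0.0606.
Since E_D > E_U, raising the temperature improves selectivity toward D.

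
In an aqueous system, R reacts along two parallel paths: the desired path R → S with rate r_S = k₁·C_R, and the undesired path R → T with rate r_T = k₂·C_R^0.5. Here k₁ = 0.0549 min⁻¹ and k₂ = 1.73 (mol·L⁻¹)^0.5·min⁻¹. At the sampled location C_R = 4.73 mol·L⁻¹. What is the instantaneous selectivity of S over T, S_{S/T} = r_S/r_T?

0.0690

S_{S/T} = r_S/r_T = (k₁·C_R)/(k₂·C_R^0.5) = (k₁/k₂)·C_R^0.5.
= (0.0549×4.730) / (1.73×4.730^0.5) = 0.2597/3.763 = 0.0690.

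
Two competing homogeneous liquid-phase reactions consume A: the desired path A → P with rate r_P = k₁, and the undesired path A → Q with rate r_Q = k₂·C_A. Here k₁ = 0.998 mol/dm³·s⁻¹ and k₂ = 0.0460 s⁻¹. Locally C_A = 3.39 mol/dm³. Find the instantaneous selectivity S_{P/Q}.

S_{P/Q} = r_P/r_Q = (k₁)/(k₂·C_A) = (k₁/k₂)·C_A⁻¹.
= (0.998) / (0.0460×3.390) = 0.9980/0.1559 = 6.40.

6.40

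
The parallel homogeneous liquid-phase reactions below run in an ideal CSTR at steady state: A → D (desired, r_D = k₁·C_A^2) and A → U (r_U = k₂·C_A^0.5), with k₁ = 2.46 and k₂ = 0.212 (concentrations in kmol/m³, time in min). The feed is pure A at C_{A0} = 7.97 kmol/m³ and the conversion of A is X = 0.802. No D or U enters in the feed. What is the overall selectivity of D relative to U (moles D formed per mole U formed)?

23.0

Exit C_A = C_{A0}(1−X) = 7.97×0.198 = 1.578 kmol/m³.
A CSTR operates uniformly at the exit composition, giving r_D = 6.126 and r_U = 0.2663 (each k·C_A^n at C_A = 1.578).
Overall selectivity = C_D/C_U = r_Dτ/(r_Uτ) = r_D/r_U = 23.0.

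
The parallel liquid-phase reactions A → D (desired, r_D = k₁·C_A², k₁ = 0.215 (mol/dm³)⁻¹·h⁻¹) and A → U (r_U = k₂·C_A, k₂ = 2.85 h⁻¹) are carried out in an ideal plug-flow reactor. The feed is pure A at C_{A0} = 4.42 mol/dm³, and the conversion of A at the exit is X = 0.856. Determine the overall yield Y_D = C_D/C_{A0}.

0.134

C_A = C_{A0}(1−X) = 0.6365 mol/dm³.
Along a PFR/batch, dC_U/dC_A = −r_U/(r_D+r_U) = −k₂/(k₂+k₁·C_A).
Integrating from C_{A0} to C_A: C_U = (2.85/0.215)·ln[(2.85+0.215·4.42)/(2.85+0.215·0.636)] = 13.26·ln(3.800/2.987) = 3.193 mol/dm³.
Then C_D = (C_{A0}−C_A) − C_U = 3.784 − 3.193 = 0.5907 mol/dm³.
Y_D = C_D/C_{A0} = 0.5907/4.42 = 0.134.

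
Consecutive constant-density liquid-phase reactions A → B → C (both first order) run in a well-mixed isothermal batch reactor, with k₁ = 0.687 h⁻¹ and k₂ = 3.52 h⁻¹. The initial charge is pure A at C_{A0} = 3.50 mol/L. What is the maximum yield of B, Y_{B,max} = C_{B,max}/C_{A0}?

0.131

At the optimum, C_{B,max}/C_{A0} = (k₁/k₂)^[k₂/(k₂−k₁)].
= (0.687/3.52)^(3.52/(3.52−0.687)) = (0.1952)^(1.242) = 0.1313.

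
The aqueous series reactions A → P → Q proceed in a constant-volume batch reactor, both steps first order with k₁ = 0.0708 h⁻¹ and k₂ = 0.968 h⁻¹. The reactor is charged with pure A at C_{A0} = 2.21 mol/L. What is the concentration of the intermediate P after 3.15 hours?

The intermediate concentration in a first-order A→B→C sequence is C_P = k₁C_{A0}(e^(−k₁t) − e^(−k₂t))/(k₂−k₁).
e^(−k₁t) = e^(−0.0708×3.15) = e^(−0.2230) = 0.8001; e^(−k₂t) = e^(−3.049) = 0.04740.
C_P = 0.0708×2.21/(0.968−0.0708) × (0.8001−0.04740) = 0.1744×0.7527 = 0.1313 mol/L.

0.131 mol/L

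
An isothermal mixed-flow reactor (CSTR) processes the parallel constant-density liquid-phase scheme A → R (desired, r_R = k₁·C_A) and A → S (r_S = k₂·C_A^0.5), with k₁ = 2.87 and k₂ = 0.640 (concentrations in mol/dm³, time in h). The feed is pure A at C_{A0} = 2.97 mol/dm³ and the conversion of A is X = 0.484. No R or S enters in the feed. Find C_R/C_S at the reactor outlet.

Exit C_A = C_{A0}(1−X) = 2.97×0.516 = 1.533 mol/dm³.
In a CSTR the entire volume is at exit conditions, so r_R = 2.87×1.533 = 4.398 and r_S = 0.640×1.533^0.5 = 0.7923.
Overall selectivity = C_R/C_S = r_Rτ/(r_Sτ) = r_R/r_S = 5.55.

5.55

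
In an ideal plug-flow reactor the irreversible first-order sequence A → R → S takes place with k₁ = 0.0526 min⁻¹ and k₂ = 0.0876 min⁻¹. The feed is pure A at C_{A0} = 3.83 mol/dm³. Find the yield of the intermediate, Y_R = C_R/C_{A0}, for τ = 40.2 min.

Solving the coupled first-order balances gives C_R(τ) = [k₁/(k₂−k₁)]·C_{A0}·(e^(−k₁τ) − e^(−k₂τ)).
e^(−k₁τ) = e^(−0.0526×40.2) = e^(−2.115) = 0.1207; e^(−k₂τ) = e^(−3.522) = 0.02955.
C_R = 0.0526×3.83/(0.0876−0.0526) × (0.1207−0.02955) = 5.756×0.09114 = 0.5246 mol/dm³.
Y_R = C_R/C_{A0} = 0.5246/3.83 = 0.137.

0.137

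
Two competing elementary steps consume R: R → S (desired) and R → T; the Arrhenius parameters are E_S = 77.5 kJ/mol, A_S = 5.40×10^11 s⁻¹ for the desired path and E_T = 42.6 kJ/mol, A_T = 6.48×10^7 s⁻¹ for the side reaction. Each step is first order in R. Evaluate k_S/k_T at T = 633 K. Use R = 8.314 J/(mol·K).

11.0

Since both paths have the same order in R, the concentration cancels and S_{S/T} = k_S/k_T = (A_S/A_T)·exp[(E_T−E_S)/(RT)].
(E_T−E_S)/(RT) = (42.6−77.5)×10³/(8.314×633) = -34900/5263 = -6.631.
k_S/k_T = (5.40×10^11/6.48×10^7)·exp(-6.631) = 8333 × 0.001318 = 11.0.
Since E_S > E_T, raising the temperature improves selectivity toward S.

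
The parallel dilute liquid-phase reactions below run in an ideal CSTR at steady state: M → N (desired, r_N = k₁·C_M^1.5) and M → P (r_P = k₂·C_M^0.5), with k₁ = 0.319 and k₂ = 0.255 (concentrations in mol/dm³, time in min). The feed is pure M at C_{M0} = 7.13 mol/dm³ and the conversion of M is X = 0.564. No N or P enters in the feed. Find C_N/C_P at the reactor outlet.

Exit C_M = C_{M0}(1−X) = 7.13×0.436 = 3.109 mol/dm³.
Rates in a CSTR are evaluated at the outlet concentration: r_N = 0.319×3.109^1.5 = 1.748, r_P = 0.255×3.109^0.5 = 0.4496.
Overall selectivity = C_N/C_P = r_Nτ/(r_Pτ) = r_N/r_P = 3.89.

3.89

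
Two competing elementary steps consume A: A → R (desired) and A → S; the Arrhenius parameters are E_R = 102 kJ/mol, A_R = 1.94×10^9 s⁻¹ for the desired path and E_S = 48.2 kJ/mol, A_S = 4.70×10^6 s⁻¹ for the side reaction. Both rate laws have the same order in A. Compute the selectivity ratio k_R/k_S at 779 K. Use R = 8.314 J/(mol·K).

Since both paths have the same order in A, the concentration cancels and S_{R/S} = k_R/k_S = (A_R/A_S)·exp[(E_S−E_R)/(RT)].
(E_S−E_R)/(RT) = (48.2−102)×10³/(8.314×779) = -53800/6477 = -8.307.
k_R/k_S = (1.94×10^9/4.70×10^6)·exp(-8.307) = 412.8 × 2.468×10^-4 = 0.102.

0.102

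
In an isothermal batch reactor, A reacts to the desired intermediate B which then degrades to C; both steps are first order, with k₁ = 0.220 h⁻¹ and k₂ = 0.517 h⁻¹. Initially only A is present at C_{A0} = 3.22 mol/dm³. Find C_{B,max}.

0.728 mol/dm³

At the optimum, C_{B,max}/C_{A0} = (k₁/k₂)^[k₂/(k₂−k₁)].
= (0.220/0.517)^(0.517/(0.517−0.220)) = (0.4255)^(1.741) = 0.2260.
C_{B,max} = 0.2260×3.22 = 0.728 mol/dm³.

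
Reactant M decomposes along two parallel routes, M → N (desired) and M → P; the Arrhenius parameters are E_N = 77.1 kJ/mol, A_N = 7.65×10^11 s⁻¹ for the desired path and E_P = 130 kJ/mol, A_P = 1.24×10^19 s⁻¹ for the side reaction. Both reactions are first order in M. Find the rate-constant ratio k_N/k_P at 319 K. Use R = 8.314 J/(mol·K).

k_N/k_P = (A_N/A_P)·exp[−(E_N−E_P)/(RT)] = (A_N/A_P)·exp[(E_P−E_N)/(RT)].
(E_P−E_N)/(RT) = (130−77.1)×10³/(8.314×319) = 52900/2652 = 19.95.
k_N/k_P = (7.65×10^11/1.24×10^19)·exp(19.95) = 6.169×10^-8 × 4.596×10^8 = 28.4.
Since E_N < E_P, lowering the temperature improves selectivity toward N.

28.4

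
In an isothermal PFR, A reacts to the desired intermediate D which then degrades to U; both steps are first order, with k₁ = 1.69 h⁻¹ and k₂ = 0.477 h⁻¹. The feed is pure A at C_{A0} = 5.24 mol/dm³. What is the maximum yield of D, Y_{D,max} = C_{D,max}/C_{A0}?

0.608

For a first-order series the maximum intermediate yield is C_{D,max}/C_{A0} = (k₁/k₂)^[k₂/(k₂−k₁)].
= (1.69/0.477)^(0.477/(0.477−1.69)) = (3.543)^(-0.3932) = 0.6081.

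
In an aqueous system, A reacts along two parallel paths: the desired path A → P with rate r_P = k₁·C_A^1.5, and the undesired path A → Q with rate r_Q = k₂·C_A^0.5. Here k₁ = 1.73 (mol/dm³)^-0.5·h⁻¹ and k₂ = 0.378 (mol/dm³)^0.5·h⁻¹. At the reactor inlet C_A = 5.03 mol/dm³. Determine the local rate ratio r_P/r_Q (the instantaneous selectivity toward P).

S_{P/Q} = r_P/r_Q = (k₁·C_A^1.5)/(k₂·C_A^0.5) = (k₁/k₂)·C_A.
= (1.73×5.030^1.5) / (0.378×5.030^0.5) = 19.52/0.8478 = 23.0.

23.0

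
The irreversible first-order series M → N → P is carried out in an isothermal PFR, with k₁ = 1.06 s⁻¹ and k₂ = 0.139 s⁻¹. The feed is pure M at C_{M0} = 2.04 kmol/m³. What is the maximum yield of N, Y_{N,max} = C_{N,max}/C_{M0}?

For a first-order series the maximum intermediate yield is C_{N,max}/C_{M0} = (k₁/k₂)^[k₂/(k₂−k₁)].
= (1.06/0.139)^(0.139/(0.139−1.06)) = (7.626)^(-0.1509) = 0.7359.

0.736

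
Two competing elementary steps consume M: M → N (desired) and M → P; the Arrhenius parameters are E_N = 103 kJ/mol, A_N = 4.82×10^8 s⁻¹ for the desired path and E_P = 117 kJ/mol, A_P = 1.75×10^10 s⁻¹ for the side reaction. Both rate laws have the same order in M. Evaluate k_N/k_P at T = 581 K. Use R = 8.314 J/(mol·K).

0.500

k_N/k_P = (A_N/A_P)·exp[−(E_N−E_P)/(RT)] = (A_N/A_P)·exp[(E_P−E_N)/(RT)].
(E_P−E_N)/(RT) = (117−103)×10³/(8.314×581) = 14000/4830 = 2.898.
k_N/k_P = (4.82×10^8/1.75×10^10)·exp(2.898) = 0.02754 × 18.14 = 0.500.
Since E_N < E_P, lowering the temperature improves selectivity toward N.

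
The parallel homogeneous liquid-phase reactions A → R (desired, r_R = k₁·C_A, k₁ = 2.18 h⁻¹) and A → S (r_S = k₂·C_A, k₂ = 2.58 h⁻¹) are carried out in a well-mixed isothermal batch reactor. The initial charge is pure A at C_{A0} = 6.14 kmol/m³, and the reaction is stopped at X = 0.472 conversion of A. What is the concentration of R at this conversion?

C_A = C_{A0}(1−X) = 3.242 kmol/m³.
Both paths are first order in A, so the instantaneous fraction to R is constant: dC_R/d(−C_A) = k₁/(k₁+k₂) = 0.4580.
C_R = 0.4580·(C_{A0}−C_A) = 0.4580×2.898 = 1.33 kmol/m³.

1.33 kmol/m³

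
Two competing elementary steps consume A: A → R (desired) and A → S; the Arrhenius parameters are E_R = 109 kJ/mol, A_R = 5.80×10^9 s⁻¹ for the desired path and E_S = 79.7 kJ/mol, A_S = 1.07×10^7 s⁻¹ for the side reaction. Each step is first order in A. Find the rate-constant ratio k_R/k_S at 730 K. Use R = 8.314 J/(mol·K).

k_R/k_S = (A_R/A_S)·exp[−(E_R−E_S)/(RT)] = (A_R/A_S)·exp[(E_S−E_R)/(RT)].
(E_S−E_R)/(RT) = (79.7−109)×10³/(8.314×730) = -29300/6069 = -4.828.
k_R/k_S = (5.80×10^9/1.07×10^7)·exp(-4.828) = 542.1 × 0.008005 = 4.34.
Since E_R > E_S, raising the temperature improves selectivity toward R.

4.34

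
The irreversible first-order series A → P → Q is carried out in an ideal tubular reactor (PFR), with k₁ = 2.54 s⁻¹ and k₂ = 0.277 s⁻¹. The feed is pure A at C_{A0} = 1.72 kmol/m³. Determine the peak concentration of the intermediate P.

Evaluating C_P at τ_opt = ln(k₂/k₁)/(k₂−k₁) gives C_{P,max}/C_{A0} = (k₁/k₂)^[k₂/(k₂−k₁)].
= (2.54/0.277)^(0.277/(0.277−2.54)) = (9.170)^(-0.1224) = 0.7624.
C_{P,max} = 0.7624×1.72 = 1.31 kmol/m³.

1.31 kmol/m³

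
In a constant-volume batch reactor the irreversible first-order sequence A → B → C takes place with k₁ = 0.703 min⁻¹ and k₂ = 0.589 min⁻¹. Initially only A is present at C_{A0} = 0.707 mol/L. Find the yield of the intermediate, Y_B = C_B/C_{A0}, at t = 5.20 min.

0.129

Solving the coupled first-order balances gives C_B(t) = [k₁/(k₂−k₁)]·C_{A0}·(e^(−k₁t) − e^(−k₂t)).
e^(−k₁t) = e^(−0.703×5.20) = e^(−3.656) = 0.02585; e^(−k₂t) = e^(−3.063) = 0.04676.
C_B = 0.703×0.707/(0.589−0.703) × (0.02585−0.04676) = (-4.360)×(-0.02091) = 0.09117 mol/L.
Y_B = C_B/C_{A0} = 0.09117/0.707 = 0.129.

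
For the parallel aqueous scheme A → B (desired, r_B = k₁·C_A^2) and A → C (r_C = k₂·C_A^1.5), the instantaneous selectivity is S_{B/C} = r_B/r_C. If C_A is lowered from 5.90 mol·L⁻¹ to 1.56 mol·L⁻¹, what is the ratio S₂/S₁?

S_{B/C} = (k₁/k₂)·C_A^0.5, so S₂/S₁ = (C_{A,2}/C_{A,1})^0.5.
= (1.56/5.90)^0.5 = (0.2644)^0.5 = 0.514.
Selectivity toward B falls as C_A falls — high-concentration operation is favoured.

0.514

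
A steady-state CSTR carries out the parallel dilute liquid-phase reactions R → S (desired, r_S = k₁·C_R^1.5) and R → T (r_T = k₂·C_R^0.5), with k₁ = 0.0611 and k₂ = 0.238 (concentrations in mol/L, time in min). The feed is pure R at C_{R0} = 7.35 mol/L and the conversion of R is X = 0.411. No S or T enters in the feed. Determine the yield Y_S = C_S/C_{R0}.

Exit C_R = C_{R0}(1−X) = 7.35×0.589 = 4.329 mol/L.
A CSTR operates uniformly at the exit composition, giving r_S = 0.5504 and r_T = 0.4952 (each k·C_R^n at C_R = 4.329).
Fraction of consumed R going to S: r_S/(r_S+r_T) = 0.5264.
C_S = 0.5264·C_{R0}·X = 0.5264×7.35×0.411 = 1.59 mol/L; Y_S = C_S/C_{R0} = 0.216.

0.216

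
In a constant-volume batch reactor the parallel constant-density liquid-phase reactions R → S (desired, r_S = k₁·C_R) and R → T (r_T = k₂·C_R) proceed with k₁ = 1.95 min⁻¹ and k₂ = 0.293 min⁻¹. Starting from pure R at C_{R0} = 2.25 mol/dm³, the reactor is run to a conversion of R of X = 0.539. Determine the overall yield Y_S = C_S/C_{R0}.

C_R = C_{R0}(1−X) = 1.037 mol/dm³.
Both paths are first order in R, so the instantaneous fraction to S is constant: dC_S/d(−C_R) = k₁/(k₁+k₂) = 0.8694.
C_S = 0.8694·(C_{R0}−C_R) = 0.8694×1.213 = 1.05 mol/dm³.
Y_S = C_S/C_{R0} = 1.054/2.25 = 0.469.

0.469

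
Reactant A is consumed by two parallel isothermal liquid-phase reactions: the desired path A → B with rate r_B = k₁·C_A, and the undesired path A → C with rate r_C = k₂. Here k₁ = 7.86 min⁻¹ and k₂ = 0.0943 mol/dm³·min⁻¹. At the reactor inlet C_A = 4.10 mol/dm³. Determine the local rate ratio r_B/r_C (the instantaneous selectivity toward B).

S_{B/C} = r_B/r_C = (k₁·C_A)/(k₂) = (k₁/k₂)·C_A.
= (7.86×4.100) / (0.0943) = 32.23/0.09430 = 342.
Since the desired path is higher order in A, keeping C_A high (PFR or concentrated feed) favours B.

342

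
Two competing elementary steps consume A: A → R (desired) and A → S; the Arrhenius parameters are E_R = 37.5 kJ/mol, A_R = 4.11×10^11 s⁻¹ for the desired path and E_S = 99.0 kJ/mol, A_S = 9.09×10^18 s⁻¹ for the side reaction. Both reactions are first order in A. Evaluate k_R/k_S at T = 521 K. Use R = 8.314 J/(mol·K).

k_R/k_S = (A_R/A_S)·exp[−(E_R−E_S)/(RT)] = (A_R/A_S)·exp[(E_S−E_R)/(RT)].
(E_S−E_R)/(RT) = (99.0−37.5)×10³/(8.314×521) = 61500/4332 = 14.20.
k_R/k_S = (4.11×10^11/9.09×10^18)·exp(14.20) = 4.521×10^-8 × 1.466×10^6 = 0.0663.
Since E_R < E_S, lowering the temperature improves selectivity toward R.

0.0663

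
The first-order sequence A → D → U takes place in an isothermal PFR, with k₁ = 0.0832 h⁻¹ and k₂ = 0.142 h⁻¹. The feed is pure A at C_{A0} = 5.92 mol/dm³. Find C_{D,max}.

At the optimum, C_{D,max}/C_{A0} = (k₁/k₂)^[k₂/(k₂−k₁)].
= (0.0832/0.142)^(0.142/(0.142−0.0832)) = (0.5859)^(2.415) = 0.2750.
C_{D,max} = 0.2750×5.92 = 1.63 mol/dm³.

1.63 mol/dm³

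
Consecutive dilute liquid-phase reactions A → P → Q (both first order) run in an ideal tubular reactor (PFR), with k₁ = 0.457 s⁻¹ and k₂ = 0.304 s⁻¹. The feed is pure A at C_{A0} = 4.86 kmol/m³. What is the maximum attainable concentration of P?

Evaluating C_P at τ_opt = ln(k₂/k₁)/(k₂−k₁) gives C_{P,max}/C_{A0} = (k₁/k₂)^[k₂/(k₂−k₁)].
= (0.457/0.304)^(0.304/(0.304−0.457)) = (1.503)^(-1.987) = 0.4449.
C_{P,max} = 0.4449×4.86 = 2.16 kmol/m³.

2.16 kmol/m³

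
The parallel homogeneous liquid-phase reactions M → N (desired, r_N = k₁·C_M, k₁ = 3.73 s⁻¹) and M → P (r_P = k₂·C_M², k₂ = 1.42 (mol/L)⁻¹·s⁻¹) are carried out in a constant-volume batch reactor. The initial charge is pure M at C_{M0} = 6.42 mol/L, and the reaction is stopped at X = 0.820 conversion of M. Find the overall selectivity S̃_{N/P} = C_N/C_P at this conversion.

0.770

C_M = C_{M0}(1−X) = 1.156 mol/L.
Along a PFR/batch, dC_N/dC_M = −r_N/(r_N+r_P) = −k₁/(k₁+k₂·C_M).
Integrating from C_{M0} to C_M: C_N = (3.73/1.42)·ln[(3.73+1.42·6.42)/(3.73+1.42·1.16)] = 2.627·ln(12.85/5.371) = 2.291 mol/L.
C_P = (C_{M0}−C_M)−C_N = 2.974 mol/L; S̃_{N/P} = 2.291/2.974 = 0.770.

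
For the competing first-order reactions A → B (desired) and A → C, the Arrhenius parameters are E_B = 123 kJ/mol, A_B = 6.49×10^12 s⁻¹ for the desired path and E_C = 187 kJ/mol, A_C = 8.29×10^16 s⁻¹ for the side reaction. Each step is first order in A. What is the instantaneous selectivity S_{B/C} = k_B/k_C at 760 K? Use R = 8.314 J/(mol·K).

1.96

With equal orders, S_{B/C} = k_B/k_C = (A_B/A_C)·exp[(E_C−E_B)/(RT)].
(E_C−E_B)/(RT) = (187−123)×10³/(8.314×760) = 64000/6319 = 10.13.
k_B/k_C = (6.49×10^12/8.29×10^16)·exp(10.13) = 7.829×10^-5 × 25053 = 1.96.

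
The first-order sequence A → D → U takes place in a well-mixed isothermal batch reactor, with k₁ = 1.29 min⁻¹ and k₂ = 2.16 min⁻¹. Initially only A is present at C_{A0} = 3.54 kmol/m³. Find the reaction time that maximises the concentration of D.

The intermediate peaks when r₁ = r₂, i.e. k₁e^(−k₁t) = k₂e^(−k₂t), giving t_opt = ln(k₂/k₁)/(k₂−k₁).
= ln(2.16/1.29)/(2.16−1.29) = ln(1.674)/0.8700 = 0.5155/0.8700 = 0.592 min.

0.592 min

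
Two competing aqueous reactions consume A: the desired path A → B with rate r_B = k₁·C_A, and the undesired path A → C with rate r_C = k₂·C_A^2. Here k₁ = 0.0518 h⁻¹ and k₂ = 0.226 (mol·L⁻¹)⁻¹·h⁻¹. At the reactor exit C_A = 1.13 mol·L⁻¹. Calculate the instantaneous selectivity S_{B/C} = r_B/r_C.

S_{B/C} = r_B/r_C = (k₁·C_A)/(k₂·C_A^2) = (k₁/k₂)·C_A⁻¹.
= (0.0518×1.130) / (0.226×1.130^2) = 0.05853/0.2886 = 0.203.

0.203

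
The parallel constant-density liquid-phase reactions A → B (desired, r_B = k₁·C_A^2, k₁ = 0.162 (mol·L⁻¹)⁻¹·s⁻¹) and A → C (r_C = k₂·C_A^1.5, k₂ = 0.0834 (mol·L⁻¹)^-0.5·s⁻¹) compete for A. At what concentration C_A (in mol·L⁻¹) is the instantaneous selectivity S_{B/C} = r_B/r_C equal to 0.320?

0.0271 mol·L⁻¹

S_{B/C} = (k₁/k₂)·C_A^0.5 ⇒ C_A = (S·k₂/k₁)^(2).
= (0.320×0.0834/0.162)^(2) = (0.1647)^(2) = 0.0271 mol·L⁻¹.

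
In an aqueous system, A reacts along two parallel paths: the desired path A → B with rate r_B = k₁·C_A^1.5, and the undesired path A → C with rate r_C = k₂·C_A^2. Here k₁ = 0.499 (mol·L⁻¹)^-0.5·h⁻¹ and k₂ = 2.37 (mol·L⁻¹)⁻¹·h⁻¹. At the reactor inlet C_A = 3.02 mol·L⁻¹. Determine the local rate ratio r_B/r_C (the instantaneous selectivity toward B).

S_{B/C} = r_B/r_C = (k₁·C_A^1.5)/(k₂·C_A^2) = (k₁/k₂)·C_A^-0.5.
= (0.499×3.020^1.5) / (2.37×3.020^2) = 2.619/21.62 = 0.121.
The undesired path is higher order in A, so low C_A (CSTR or dilute feed) favours B.

0.121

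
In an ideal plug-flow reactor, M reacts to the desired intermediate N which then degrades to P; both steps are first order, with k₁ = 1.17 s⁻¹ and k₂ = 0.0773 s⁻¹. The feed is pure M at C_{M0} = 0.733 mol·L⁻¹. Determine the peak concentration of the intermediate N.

0.605 mol·L⁻¹

For a first-order series the maximum intermediate yield is C_{N,max}/C_{M0} = (k₁/k₂)^[k₂/(k₂−k₁)].
= (1.17/0.0773)^(0.0773/(0.0773−1.17)) = (15.14)^(-0.07074) = 0.8251.
C_{N,max} = 0.8251×0.733 = 0.605 mol·L⁻¹.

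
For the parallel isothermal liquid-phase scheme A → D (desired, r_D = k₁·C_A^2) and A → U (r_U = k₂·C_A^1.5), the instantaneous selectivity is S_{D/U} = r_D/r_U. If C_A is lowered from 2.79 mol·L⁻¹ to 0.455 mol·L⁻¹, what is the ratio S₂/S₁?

0.404

S_{D/U} = (k₁/k₂)·C_A^0.5, so S₂/S₁ = (C_{A,2}/C_{A,1})^0.5.
= (0.455/2.79)^0.5 = (0.1631)^0.5 = 0.404.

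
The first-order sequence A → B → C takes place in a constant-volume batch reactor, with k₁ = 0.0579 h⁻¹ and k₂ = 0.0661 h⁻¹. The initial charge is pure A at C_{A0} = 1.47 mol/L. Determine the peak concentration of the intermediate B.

0.505 mol/L

At the optimum, C_{B,max}/C_{A0} = (k₁/k₂)^[k₂/(k₂−k₁)].
= (0.0579/0.0661)^(0.0661/(0.0661−0.0579)) = (0.8759)^(8.061) = 0.3438.
C_{B,max} = 0.3438×1.47 = 0.505 mol/L.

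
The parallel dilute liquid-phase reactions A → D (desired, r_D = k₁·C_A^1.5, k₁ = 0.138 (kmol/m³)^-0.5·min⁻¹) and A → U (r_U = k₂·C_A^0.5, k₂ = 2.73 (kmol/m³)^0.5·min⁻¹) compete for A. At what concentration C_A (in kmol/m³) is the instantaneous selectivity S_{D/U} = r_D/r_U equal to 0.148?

S_{D/U} = (k₁/k₂)·C_A ⇒ C_A = S·k₂/k₁.
= 0.148×2.73/0.138 = 2.93 kmol/m³.

2.93 kmol/m³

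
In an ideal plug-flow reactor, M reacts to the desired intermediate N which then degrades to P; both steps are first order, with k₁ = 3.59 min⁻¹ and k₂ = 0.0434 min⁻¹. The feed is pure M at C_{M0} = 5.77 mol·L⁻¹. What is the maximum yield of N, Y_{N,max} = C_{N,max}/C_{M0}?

At the optimum, C_{N,max}/C_{M0} = (k₁/k₂)^[k₂/(k₂−k₁)].
= (3.59/0.0434)^(0.0434/(0.0434−3.59)) = (82.72)^(-0.01224) = 0.9474.

0.947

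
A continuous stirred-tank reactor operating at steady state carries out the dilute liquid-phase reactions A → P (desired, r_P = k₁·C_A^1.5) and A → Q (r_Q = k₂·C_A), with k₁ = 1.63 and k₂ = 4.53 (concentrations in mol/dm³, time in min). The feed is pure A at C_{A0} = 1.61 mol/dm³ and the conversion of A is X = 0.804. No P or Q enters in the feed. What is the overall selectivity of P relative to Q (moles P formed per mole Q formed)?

Exit C_A = C_{A0}(1−X) = 1.61×0.196 = 0.3156 mol/dm³.
A CSTR operates uniformly at the exit composition, giving r_P = 0.2889 and r_Q = 1.429 (each k·C_A^n at C_A = 0.3156).
Overall selectivity = C_P/C_Q = r_Pτ/(r_Qτ) = r_P/r_Q = 0.202.

0.202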